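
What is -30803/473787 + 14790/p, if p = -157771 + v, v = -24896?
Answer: -4211333777/28848416643 ≈ -0.14598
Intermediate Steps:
p = -182667 (p = -157771 - 24896 = -182667)
-30803/473787 + 14790/p = -30803/473787 + 14790/(-182667) = -30803*1/473787 + 14790*(-1/182667) = -30803/473787 - 4930/60889 = -4211333777/28848416643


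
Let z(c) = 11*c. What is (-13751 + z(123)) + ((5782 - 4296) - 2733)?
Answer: -13645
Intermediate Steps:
(-13751 + z(123)) + ((5782 - 4296) - 2733) = (-13751 + 11*123) + ((5782 - 4296) - 2733) = (-13751 + 1353) + (1486 - 2733) = -12398 - 1247 = -13645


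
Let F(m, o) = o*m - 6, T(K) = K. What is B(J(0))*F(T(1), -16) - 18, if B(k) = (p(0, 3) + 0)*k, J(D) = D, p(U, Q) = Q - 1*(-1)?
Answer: -18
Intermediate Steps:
p(U, Q) = 1 + Q (p(U, Q) = Q + 1 = 1 + Q)
B(k) = 4*k (B(k) = ((1 + 3) + 0)*k = (4 + 0)*k = 4*k)
F(m, o) = -6 + m*o (F(m, o) = m*o - 6 = -6 + m*o)
B(J(0))*F(T(1), -16) - 18 = (4*0)*(-6 + 1*(-16)) - 18 = 0*(-6 - 16) - 18 = 0*(-22) - 18 = 0 - 18 = -18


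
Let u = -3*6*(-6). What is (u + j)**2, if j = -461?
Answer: 124609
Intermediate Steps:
u = 108 (u = -18*(-6) = 108)
(u + j)**2 = (108 - 461)**2 = (-353)**2 = 124609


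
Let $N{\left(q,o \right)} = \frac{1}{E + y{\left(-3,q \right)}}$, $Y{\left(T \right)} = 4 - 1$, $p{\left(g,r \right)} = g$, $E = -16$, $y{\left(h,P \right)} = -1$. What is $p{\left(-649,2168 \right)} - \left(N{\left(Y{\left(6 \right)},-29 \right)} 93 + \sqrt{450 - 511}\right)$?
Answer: $- \frac{10940}{17} - i \sqrt{61} \approx -643.53 - 7.8102 i$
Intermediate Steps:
$Y{\left(T \right)} = 3$
$N{\left(q,o \right)} = - \frac{1}{17}$ ($N{\left(q,o \right)} = \frac{1}{-16 - 1} = \frac{1}{-17} = - \frac{1}{17}$)
$p{\left(-649,2168 \right)} - \left(N{\left(Y{\left(6 \right)},-29 \right)} 93 + \sqrt{450 - 511}\right) = -649 - \left(\left(- \frac{1}{17}\right) 93 + \sqrt{450 - 511}\right) = -649 - \left(- \frac{93}{17} + \sqrt{-61}\right) = -649 - \left(- \frac{93}{17} + i \sqrt{61}\right) = -649 + \left(\frac{93}{17} - i \sqrt{61}\right) = - \frac{10940}{17} - i \sqrt{61}$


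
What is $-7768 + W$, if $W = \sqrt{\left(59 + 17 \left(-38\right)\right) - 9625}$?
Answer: $-7768 + 2 i \sqrt{2553} \approx -7768.0 + 101.05 i$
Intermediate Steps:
$W = 2 i \sqrt{2553}$ ($W = \sqrt{\left(59 - 646\right) - 9625} = \sqrt{-587 - 9625} = \sqrt{-10212} = 2 i \sqrt{2553} \approx 101.05 i$)
$-7768 + W = -7768 + 2 i \sqrt{2553}$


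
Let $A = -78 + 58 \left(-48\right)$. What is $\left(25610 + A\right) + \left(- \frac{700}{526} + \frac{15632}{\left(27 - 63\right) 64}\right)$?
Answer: $\frac{861204905}{37872} \approx 22740.0$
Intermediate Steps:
$A = -2862$ ($A = -78 - 2784 = -2862$)
$\left(25610 + A\right) + \left(- \frac{700}{526} + \frac{15632}{\left(27 - 63\right) 64}\right) = \left(25610 - 2862\right) + \left(- \frac{700}{526} + \frac{15632}{\left(27 - 63\right) 64}\right) = 22748 + \left(\left(-700\right) \frac{1}{526} + \frac{15632}{\left(-36\right) 64}\right) = 22748 + \left(- \frac{350}{263} + \frac{15632}{-2304}\right) = 22748 + \left(- \frac{350}{263} + 15632 \left(- \frac{1}{2304}\right)\right) = 22748 - \frac{307351}{37872} = \frac{861204905}{37872}$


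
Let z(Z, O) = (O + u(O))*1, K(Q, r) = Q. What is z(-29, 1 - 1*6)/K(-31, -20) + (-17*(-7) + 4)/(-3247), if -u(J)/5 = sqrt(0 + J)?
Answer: 12422/100657 + 5*I*sqrt(5)/31 ≈ 0.12341 + 0.36066*I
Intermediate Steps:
u(J) = -5*sqrt(J) (u(J) = -5*sqrt(0 + J) = -5*sqrt(J))
z(Z, O) = O - 5*sqrt(O) (z(Z, O) = (O - 5*sqrt(O))*1 = O - 5*sqrt(O))
z(-29, 1 - 1*6)/K(-31, -20) + (-17*(-7) + 4)/(-3247) = ((1 - 1*6) - 5*sqrt(1 - 1*6))/(-31) + (-17*(-7) + 4)/(-3247) = ((1 - 6) - 5*sqrt(1 - 6))*(-1/31) + (119 + 4)*(-1/3247) = (-5 - 5*I*sqrt(5))*(-1/31) + 123*(-1/3247) = (-5 - 5*I*sqrt(5))*(-1/31) - 123/3247 = (5/31 + 5*I*sqrt(5)/31) - 123/3247 = 12422/100657 + 5*I*sqrt(5)/31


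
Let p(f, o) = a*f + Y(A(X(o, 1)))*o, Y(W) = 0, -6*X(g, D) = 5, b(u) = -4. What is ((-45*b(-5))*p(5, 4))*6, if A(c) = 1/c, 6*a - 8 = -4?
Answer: 3600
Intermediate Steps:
X(g, D) = -⅚ (X(g, D) = -⅙*5 = -⅚)
a = ⅔ (a = 4/3 + (⅙)*(-4) = 4/3 - ⅔ = ⅔ ≈ 0.66667)
A(c) = 1/c
p(f, o) = 2*f/3 (p(f, o) = 2*f/3 + 0*o = 2*f/3 + 0 = 2*f/3)
((-45*b(-5))*p(5, 4))*6 = ((-45*(-4))*((⅔)*5))*6 = (180*(10/3))*6 = 600*6 = 3600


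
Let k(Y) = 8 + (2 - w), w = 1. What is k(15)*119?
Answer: 1071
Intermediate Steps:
k(Y) = 9 (k(Y) = 8 + (2 - 1*1) = 8 + (2 - 1) = 8 + 1 = 9)
k(15)*119 = 9*119 = 1071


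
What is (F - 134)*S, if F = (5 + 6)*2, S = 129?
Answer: -14448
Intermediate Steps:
F = 22 (F = 11*2 = 22)
(F - 134)*S = (22 - 134)*129 = -112*129 = -14448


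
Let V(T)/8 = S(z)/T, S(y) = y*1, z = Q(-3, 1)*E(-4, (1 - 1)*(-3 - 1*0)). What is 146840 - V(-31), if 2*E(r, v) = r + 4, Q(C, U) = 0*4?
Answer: 146840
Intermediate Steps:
Q(C, U) = 0
E(r, v) = 2 + r/2 (E(r, v) = (r + 4)/2 = (4 + r)/2 = 2 + r/2)
z = 0 (z = 0*(2 + (1/2)*(-4)) = 0*(2 - 2) = 0*0 = 0)
S(y) = y
V(T) = 0 (V(T) = 8*(0/T) = 8*0 = 0)
146840 - V(-31) = 146840 - 1*0 = 146840 + 0 = 146840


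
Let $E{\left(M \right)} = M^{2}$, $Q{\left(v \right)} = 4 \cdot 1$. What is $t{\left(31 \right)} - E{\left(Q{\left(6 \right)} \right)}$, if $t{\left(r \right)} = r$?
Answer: $15$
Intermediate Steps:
$Q{\left(v \right)} = 4$
$t{\left(31 \right)} - E{\left(Q{\left(6 \right)} \right)} = 31 - 4^{2} = 31 - 16 = 15$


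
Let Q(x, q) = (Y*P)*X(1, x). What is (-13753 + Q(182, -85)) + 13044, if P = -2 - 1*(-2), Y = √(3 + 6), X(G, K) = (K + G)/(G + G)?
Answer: -709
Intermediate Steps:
X(G, K) = (G + K)/(2*G) (X(G, K) = (G + K)/((2*G)) = (G + K)*(1/(2*G)) = (G + K)/(2*G))
Y = 3 (Y = √9 = 3)
P = 0 (P = -2 + 2 = 0)
Q(x, q) = 0 (Q(x, q) = (3*0)*((½)*(1 + x)/1) = 0*((½)*1*(1 + x)) = 0*(½ + x/2) = 0)
(-13753 + Q(182, -85)) + 13044 = (-13753 + 0) + 13044 = -13753 + 13044 = -709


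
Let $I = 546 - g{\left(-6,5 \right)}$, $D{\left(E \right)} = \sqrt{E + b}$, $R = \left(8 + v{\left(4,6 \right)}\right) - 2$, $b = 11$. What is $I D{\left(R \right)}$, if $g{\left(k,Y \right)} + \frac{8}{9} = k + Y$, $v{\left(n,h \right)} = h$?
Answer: $\frac{4931 \sqrt{23}}{9} \approx 2627.6$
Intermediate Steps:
$R = 12$ ($R = \left(8 + 6\right) - 2 = 14 - 2 = 12$)
$g{\left(k,Y \right)} = - \frac{8}{9} + Y + k$ ($g{\left(k,Y \right)} = - \frac{8}{9} + \left(k + Y\right) = - \frac{8}{9} + \left(Y + k\right) = - \frac{8}{9} + Y + k$)
$D{\left(E \right)} = \sqrt{11 + E}$ ($D{\left(E \right)} = \sqrt{E + 11} = \sqrt{11 + E}$)
$I = \frac{4931}{9}$ ($I = 546 - \left(- \frac{8}{9} + 5 - 6\right) = 546 - - \frac{17}{9} = 546 + \frac{17}{9} = \frac{4931}{9} \approx 547.89$)
$I D{\left(R \right)} = \frac{4931 \sqrt{11 + 12}}{9} = \frac{4931 \sqrt{23}}{9}$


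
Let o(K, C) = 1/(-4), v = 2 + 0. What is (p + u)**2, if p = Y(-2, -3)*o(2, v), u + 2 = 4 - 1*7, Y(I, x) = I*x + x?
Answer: 529/16 ≈ 33.063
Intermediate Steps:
v = 2
o(K, C) = -1/4
Y(I, x) = x + I*x
u = -5 (u = -2 + (4 - 1*7) = -2 + (4 - 7) = -2 - 3 = -5)
p = -3/4 (p = -3*(1 - 2)*(-1/4) = -3*(-1)*(-1/4) = 3*(-1/4) = -3/4 ≈ -0.75000)
(p + u)**2 = (-3/4 - 5)**2 = (-23/4)**2 = 529/16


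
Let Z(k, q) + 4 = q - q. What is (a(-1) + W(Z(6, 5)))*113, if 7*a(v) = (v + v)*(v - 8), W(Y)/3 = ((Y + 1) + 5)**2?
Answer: 11526/7 ≈ 1646.6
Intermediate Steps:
Z(k, q) = -4 (Z(k, q) = -4 + (q - q) = -4 + 0 = -4)
W(Y) = 3*(6 + Y)**2 (W(Y) = 3*((Y + 1) + 5)**2 = 3*((1 + Y) + 5)**2 = 3*(6 + Y)**2)
a(v) = 2*v*(-8 + v)/7 (a(v) = ((v + v)*(v - 8))/7 = ((2*v)*(-8 + v))/7 = (2*v*(-8 + v))/7 = 2*v*(-8 + v)/7)
(a(-1) + W(Z(6, 5)))*113 = ((2/7)*(-1)*(-8 - 1) + 3*(6 - 4)**2)*113 = ((2/7)*(-1)*(-9) + 3*2**2)*113 = (18/7 + 3*4)*113 = (18/7 + 12)*113 = (102/7)*113 = 11526/7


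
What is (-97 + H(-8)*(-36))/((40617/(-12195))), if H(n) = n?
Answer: -258805/4513 ≈ -57.347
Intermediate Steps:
(-97 + H(-8)*(-36))/((40617/(-12195))) = (-97 - 8*(-36))/((40617/(-12195))) = (-97 + 288)/((40617*(-1/12195))) = 191/(-4513/1355) = 191*(-1355/4513) = -258805/4513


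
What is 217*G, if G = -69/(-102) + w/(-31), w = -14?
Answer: 8323/34 ≈ 244.79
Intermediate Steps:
G = 1189/1054 (G = -69/(-102) - 14/(-31) = -69*(-1/102) - 14*(-1/31) = 23/34 + 14/31 = 1189/1054 ≈ 1.1281)
217*G = 217*(1189/1054) = 8323/34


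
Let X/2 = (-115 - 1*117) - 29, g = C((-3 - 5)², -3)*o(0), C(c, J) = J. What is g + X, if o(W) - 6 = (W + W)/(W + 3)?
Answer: -540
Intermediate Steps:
o(W) = 6 + 2*W/(3 + W) (o(W) = 6 + (W + W)/(W + 3) = 6 + (2*W)/(3 + W) = 6 + 2*W/(3 + W))
g = -18 (g = -6*(9 + 4*0)/(3 + 0) = -6*(9 + 0)/3 = -6*9/3 = -3*6 = -18)
X = -522 (X = 2*((-115 - 1*117) - 29) = 2*((-115 - 117) - 29) = 2*(-232 - 29) = 2*(-261) = -522)
g + X = -18 - 522 = -540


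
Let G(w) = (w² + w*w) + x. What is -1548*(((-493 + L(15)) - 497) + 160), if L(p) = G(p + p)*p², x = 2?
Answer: -626351760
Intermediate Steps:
G(w) = 2 + 2*w² (G(w) = (w² + w*w) + 2 = (w² + w²) + 2 = 2*w² + 2 = 2 + 2*w²)
L(p) = p²*(2 + 8*p²) (L(p) = (2 + 2*(p + p)²)*p² = (2 + 2*(2*p)²)*p² = (2 + 2*(4*p²))*p² = (2 + 8*p²)*p² = p²*(2 + 8*p²))
-1548*(((-493 + L(15)) - 497) + 160) = -1548*(((-493 + 15²*(2 + 8*15²)) - 497) + 160) = -1548*(((-493 + 225*(2 + 8*225)) - 497) + 160) = -1548*(((-493 + 225*(2 + 1800)) - 497) + 160) = -1548*(((-493 + 225*1802) - 497) + 160) = -1548*(((-493 + 405450) - 497) + 160) = -1548*((404957 - 497) + 160) = -1548*(404460 + 160) = -1548*404620 = -626351760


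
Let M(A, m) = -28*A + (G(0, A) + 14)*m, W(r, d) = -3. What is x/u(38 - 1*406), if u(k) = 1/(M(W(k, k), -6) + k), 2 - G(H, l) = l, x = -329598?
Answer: 131180004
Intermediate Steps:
G(H, l) = 2 - l
M(A, m) = -28*A + m*(16 - A) (M(A, m) = -28*A + ((2 - A) + 14)*m = -28*A + (16 - A)*m = -28*A + m*(16 - A))
u(k) = 1/(-30 + k) (u(k) = 1/((-28*(-3) + 16*(-6) - 1*(-3)*(-6)) + k) = 1/((84 - 96 - 18) + k) = 1/(-30 + k))
x/u(38 - 1*406) = -(2636784 - 133816788) = -329598/(1/(-30 + (38 - 406))) = -329598/(1/(-30 - 368)) = -329598/(1/(-398)) = -329598/(-1/398) = -329598*(-398) = 131180004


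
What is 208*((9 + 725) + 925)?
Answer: 345072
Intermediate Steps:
208*((9 + 725) + 925) = 208*(734 + 925) = 208*1659 = 345072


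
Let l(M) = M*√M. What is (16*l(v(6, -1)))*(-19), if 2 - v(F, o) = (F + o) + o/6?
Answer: 1292*I*√102/9 ≈ 1449.8*I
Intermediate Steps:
v(F, o) = 2 - F - 7*o/6 (v(F, o) = 2 - ((F + o) + o/6) = 2 - (F + 7*o/6) = 2 + (-F - 7*o/6) = 2 - F - 7*o/6)
l(M) = M^(3/2)
(16*l(v(6, -1)))*(-19) = (16*(2 - 1*6 - 7/6*(-1))^(3/2))*(-19) = (16*(2 - 6 + 7/6)^(3/2))*(-19) = (16*(-17/6)^(3/2))*(-19) = (16*(-17*I*√102/36))*(-19) = -68*I*√102/9*(-19) = 1292*I*√102/9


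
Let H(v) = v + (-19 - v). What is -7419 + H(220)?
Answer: -7438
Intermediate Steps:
H(v) = -19
-7419 + H(220) = -7419 - 19 = -7438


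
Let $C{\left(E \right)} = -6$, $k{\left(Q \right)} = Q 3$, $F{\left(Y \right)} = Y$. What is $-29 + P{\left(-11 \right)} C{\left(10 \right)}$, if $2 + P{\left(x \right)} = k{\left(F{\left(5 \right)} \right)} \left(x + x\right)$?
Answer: $1963$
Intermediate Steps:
$k{\left(Q \right)} = 3 Q$
$P{\left(x \right)} = -2 + 30 x$ ($P{\left(x \right)} = -2 + 3 \cdot 5 \left(x + x\right) = -2 + 15 \cdot 2 x = -2 + 30 x$)
$-29 + P{\left(-11 \right)} C{\left(10 \right)} = -29 + \left(-2 + 30 \left(-11\right)\right) \left(-6\right) = -29 + \left(-2 - 330\right) \left(-6\right) = -29 - -1992 = -29 + 1992 = 1963$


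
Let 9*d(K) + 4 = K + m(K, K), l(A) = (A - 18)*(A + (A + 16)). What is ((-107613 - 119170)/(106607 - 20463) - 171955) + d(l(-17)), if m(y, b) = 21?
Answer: -133262329559/775296 ≈ -1.7189e+5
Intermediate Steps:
l(A) = (-18 + A)*(16 + 2*A) (l(A) = (-18 + A)*(A + (16 + A)) = (-18 + A)*(16 + 2*A))
d(K) = 17/9 + K/9 (d(K) = -4/9 + (K + 21)/9 = -4/9 + (21 + K)/9 = -4/9 + (7/3 + K/9) = 17/9 + K/9)
((-107613 - 119170)/(106607 - 20463) - 171955) + d(l(-17)) = ((-107613 - 119170)/(106607 - 20463) - 171955) + (17/9 + (-288 - 20*(-17) + 2*(-17)²)/9) = (-226783/86144 - 171955) + (17/9 + (-288 + 340 + 2*289)/9) = (-226783*1/86144 - 171955) + (17/9 + (-288 + 340 + 578)/9) = (-226783/86144 - 171955) + (17/9 + (⅑)*630) = -14813118303/86144 + (17/9 + 70) = -14813118303/86144 + 647/9 = -133262329559/775296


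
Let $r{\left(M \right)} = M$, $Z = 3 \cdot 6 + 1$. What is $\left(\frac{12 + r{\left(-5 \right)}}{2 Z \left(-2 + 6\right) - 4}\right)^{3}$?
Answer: $\frac{343}{3241792} \approx 0.00010581$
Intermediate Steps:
$Z = 19$ ($Z = 18 + 1 = 19$)
$\left(\frac{12 + r{\left(-5 \right)}}{2 Z \left(-2 + 6\right) - 4}\right)^{3} = \left(\frac{12 - 5}{2 \cdot 19 \left(-2 + 6\right) - 4}\right)^{3} = \left(\frac{7}{38 \cdot 4 - 4}\right)^{3} = \left(\frac{7}{152 - 4}\right)^{3} = \left(\frac{7}{148}\right)^{3} = \frac{343}{3241792}$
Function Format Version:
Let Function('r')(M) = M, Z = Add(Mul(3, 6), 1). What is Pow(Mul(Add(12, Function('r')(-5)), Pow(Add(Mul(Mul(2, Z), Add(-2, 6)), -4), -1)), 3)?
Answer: Rational(343, 3241792) ≈ 0.00010581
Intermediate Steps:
Z = 19 (Z = Add(18, 1) = 19)
Pow(Mul(Add(12, Function('r')(-5)), Pow(Add(Mul(Mul(2, Z), Add(-2, 6)), -4), -1)), 3) = Pow(Mul(Add(12, -5), Pow(Add(Mul(Mul(2, 19), Add(-2, 6)), -4), -1)), 3) = Pow(Mul(7, Pow(Add(Mul(38, 4), -4), -1)), 3) = Pow(Mul(7, Pow(Add(152, -4), -1)), 3) = Pow(Mul(7, Pow(148, -1)), 3) = Pow(Mul(7, Rational(1, 148)), 3) = Pow(Rational(7, 148), 3) = Rational(343, 3241792)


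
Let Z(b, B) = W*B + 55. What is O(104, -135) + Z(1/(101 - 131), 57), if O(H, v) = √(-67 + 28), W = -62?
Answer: -3479 + I*√39 ≈ -3479.0 + 6.245*I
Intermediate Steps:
O(H, v) = I*√39 (O(H, v) = √(-39) = I*√39)
Z(b, B) = 55 - 62*B (Z(b, B) = -62*B + 55 = 55 - 62*B)
O(104, -135) + Z(1/(101 - 131), 57) = I*√39 + (55 - 62*57) = I*√39 + (55 - 3534) = I*√39 - 3479 = -3479 + I*√39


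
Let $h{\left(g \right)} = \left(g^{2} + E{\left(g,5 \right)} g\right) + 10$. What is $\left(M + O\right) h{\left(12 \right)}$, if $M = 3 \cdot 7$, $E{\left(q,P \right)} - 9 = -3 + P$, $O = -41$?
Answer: $-5720$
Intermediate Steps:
$E{\left(q,P \right)} = 6 + P$ ($E{\left(q,P \right)} = 9 + \left(-3 + P\right) = 6 + P$)
$h{\left(g \right)} = 10 + g^{2} + 11 g$ ($h{\left(g \right)} = \left(g^{2} + \left(6 + 5\right) g\right) + 10 = \left(g^{2} + 11 g\right) + 10 = 10 + g^{2} + 11 g$)
$M = 21$
$\left(M + O\right) h{\left(12 \right)} = \left(21 - 41\right) \left(10 + 12^{2} + 11 \cdot 12\right) = - 20 \left(10 + 144 + 132\right) = \left(-20\right) 286 = -5720$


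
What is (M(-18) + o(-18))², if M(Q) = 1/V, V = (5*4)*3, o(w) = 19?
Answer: 1301881/3600 ≈ 361.63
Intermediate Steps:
V = 60 (V = 20*3 = 60)
M(Q) = 1/60
(M(-18) + o(-18))² = (1/60 + 19)² = (1141/60)² = 1301881/3600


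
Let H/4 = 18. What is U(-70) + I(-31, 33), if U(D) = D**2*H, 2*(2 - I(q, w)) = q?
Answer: 705635/2 ≈ 3.5282e+5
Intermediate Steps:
H = 72 (H = 4*18 = 72)
I(q, w) = 2 - q/2
U(D) = 72*D**2 (U(D) = D**2*72 = 72*D**2)
U(-70) + I(-31, 33) = 72*(-70)**2 + (2 - 1/2*(-31)) = 72*4900 + (2 + 31/2) = 352800 + 35/2 = 705635/2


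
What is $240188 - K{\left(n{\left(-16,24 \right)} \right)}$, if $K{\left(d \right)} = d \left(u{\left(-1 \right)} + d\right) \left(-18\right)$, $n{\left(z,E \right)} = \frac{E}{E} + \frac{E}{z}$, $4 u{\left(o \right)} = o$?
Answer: $\frac{960779}{4} \approx 2.4019 \cdot 10^{5}$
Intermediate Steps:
$u{\left(o \right)} = \frac{o}{4}$
$n{\left(z,E \right)} = 1 + \frac{E}{z}$
$K{\left(d \right)} = - 18 d \left(- \frac{1}{4} + d\right)$ ($K{\left(d \right)} = d \left(\frac{1}{4} \left(-1\right) + d\right) \left(-18\right) = d \left(- \frac{1}{4} + d\right) \left(-18\right) = - 18 d \left(- \frac{1}{4} + d\right)$)
$240188 - K{\left(n{\left(-16,24 \right)} \right)} = 240188 - \frac{9 \frac{24 - 16}{-16} \left(1 - 4 \frac{24 - 16}{-16}\right)}{2} = 240188 - \frac{9 \left(\left(- \frac{1}{16}\right) 8\right) \left(1 - 4 \left(\left(- \frac{1}{16}\right) 8\right)\right)}{2} = 240188 - \frac{9}{2} \left(- \frac{1}{2}\right) \left(1 - -2\right) = 240188 - \frac{9}{2} \left(- \frac{1}{2}\right) \left(1 + 2\right) = 240188 - \frac{9}{2} \left(- \frac{1}{2}\right) 3 = 240188 - - \frac{27}{4} = 240188 + \frac{27}{4} = \frac{960779}{4}$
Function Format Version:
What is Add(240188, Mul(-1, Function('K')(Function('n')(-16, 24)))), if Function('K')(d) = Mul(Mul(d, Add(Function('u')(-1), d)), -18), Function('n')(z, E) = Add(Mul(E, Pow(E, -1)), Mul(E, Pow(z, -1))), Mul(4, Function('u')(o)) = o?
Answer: Rational(960779, 4) ≈ 2.4019e+5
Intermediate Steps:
Function('u')(o) = Mul(Rational(1, 4), o)
Function('n')(z, E) = Add(1, Mul(E, Pow(z, -1)))
Function('K')(d) = Mul(-18, d, Add(Rational(-1, 4), d)) (Function('K')(d) = Mul(Mul(d, Add(Mul(Rational(1, 4), -1), d)), -18) = Mul(Mul(d, Add(Rational(-1, 4), d)), -18) = Mul(-18, d, Add(Rational(-1, 4), d)))
Add(240188, Mul(-1, Function('K')(Function('n')(-16, 24)))) = Add(240188, Mul(-1, Mul(Rational(9, 2), Mul(Pow(-16, -1), Add(24, -16)), Add(1, Mul(-4, Mul(Pow(-16, -1), Add(24, -16))))))) = Add(240188, Mul(-1, Mul(Rational(9, 2), Mul(Rational(-1, 16), 8), Add(1, Mul(-4, Mul(Rational(-1, 16), 8)))))) = Add(240188, Mul(-1, Mul(Rational(9, 2), Rational(-1, 2), Add(1, Mul(-4, Rational(-1, 2)))))) = Add(240188, Mul(-1, Mul(Rational(9, 2), Rational(-1, 2), Add(1, 2)))) = Add(240188, Mul(-1, Mul(Rational(9, 2), Rational(-1, 2), 3))) = Add(240188, Mul(-1, Rational(-27, 4))) = Add(240188, Rational(27, 4)) = Rational(960779, 4)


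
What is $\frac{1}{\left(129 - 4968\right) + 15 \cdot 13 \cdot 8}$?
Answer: $- \frac{1}{3279} \approx -0.00030497$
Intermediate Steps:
$\frac{1}{\left(129 - 4968\right) + 15 \cdot 13 \cdot 8} = \frac{1}{\left(129 - 4968\right) + 195 \cdot 8} = \frac{1}{-4839 + 1560} = \frac{1}{-3279} = - \frac{1}{3279}$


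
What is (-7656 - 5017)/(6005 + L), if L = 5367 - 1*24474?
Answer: 12673/13102 ≈ 0.96726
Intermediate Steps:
L = -19107 (L = 5367 - 24474 = -19107)
(-7656 - 5017)/(6005 + L) = (-7656 - 5017)/(6005 - 19107) = -12673/(-13102) = -12673*(-1/13102) = 12673/13102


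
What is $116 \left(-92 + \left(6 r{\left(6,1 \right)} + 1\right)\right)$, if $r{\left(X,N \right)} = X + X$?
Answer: $-2204$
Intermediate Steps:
$r{\left(X,N \right)} = 2 X$
$116 \left(-92 + \left(6 r{\left(6,1 \right)} + 1\right)\right) = 116 \left(-92 + \left(6 \cdot 2 \cdot 6 + 1\right)\right) = 116 \left(-92 + \left(6 \cdot 12 + 1\right)\right) = 116 \left(-92 + \left(72 + 1\right)\right) = 116 \left(-92 + 73\right) = 116 \left(-19\right) = -2204$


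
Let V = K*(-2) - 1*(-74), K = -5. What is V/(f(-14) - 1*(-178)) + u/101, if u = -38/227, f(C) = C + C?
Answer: 320028/573175 ≈ 0.55834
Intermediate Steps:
f(C) = 2*C
u = -38/227 (u = -38*1/227 = -38/227 ≈ -0.16740)
V = 84 (V = -5*(-2) - 1*(-74) = 10 + 74 = 84)
V/(f(-14) - 1*(-178)) + u/101 = 84/(2*(-14) - 1*(-178)) - 38/227/101 = 84/(-28 + 178) - 38/227*1/101 = 84/150 - 38/22927 = 84*(1/150) - 38/22927 = 14/25 - 38/22927 = 320028/573175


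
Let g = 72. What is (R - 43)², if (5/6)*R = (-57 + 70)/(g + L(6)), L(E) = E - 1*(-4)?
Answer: 77018176/42025 ≈ 1832.7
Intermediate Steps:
L(E) = 4 + E (L(E) = E + 4 = 4 + E)
R = 39/205 (R = 6*((-57 + 70)/(72 + (4 + 6)))/5 = 6*(13/(72 + 10))/5 = 6*(13/82)/5 = 6*(13*(1/82))/5 = (6/5)*(13/82) = 39/205 ≈ 0.19024)
(R - 43)² = (39/205 - 43)² = (-8776/205)² = 77018176/42025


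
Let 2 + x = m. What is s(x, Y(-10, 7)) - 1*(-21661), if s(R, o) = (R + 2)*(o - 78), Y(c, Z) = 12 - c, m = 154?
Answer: 13037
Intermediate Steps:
x = 152 (x = -2 + 154 = 152)
s(R, o) = (-78 + o)*(2 + R) (s(R, o) = (2 + R)*(-78 + o) = (-78 + o)*(2 + R))
s(x, Y(-10, 7)) - 1*(-21661) = (-156 - 78*152 + 2*(12 - 1*(-10)) + 152*(12 - 1*(-10))) - 1*(-21661) = (-156 - 11856 + 2*(12 + 10) + 152*(12 + 10)) + 21661 = (-156 - 11856 + 2*22 + 152*22) + 21661 = (-156 - 11856 + 44 + 3344) + 21661 = -8624 + 21661 = 13037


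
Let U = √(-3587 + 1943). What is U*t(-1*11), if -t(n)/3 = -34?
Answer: 204*I*√411 ≈ 4135.7*I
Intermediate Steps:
t(n) = 102 (t(n) = -3*(-34) = 102)
U = 2*I*√411 (U = √(-1644) = 2*I*√411 ≈ 40.546*I)
U*t(-1*11) = (2*I*√411)*102 = 204*I*√411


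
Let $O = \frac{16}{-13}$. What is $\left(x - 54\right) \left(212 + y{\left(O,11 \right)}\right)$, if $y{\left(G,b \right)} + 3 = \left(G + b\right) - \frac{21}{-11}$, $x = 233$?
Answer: $\frac{5648703}{143} \approx 39501.0$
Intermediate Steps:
$O = - \frac{16}{13}$ ($O = 16 \left(- \frac{1}{13}\right) = - \frac{16}{13} \approx -1.2308$)
$y{\left(G,b \right)} = - \frac{12}{11} + G + b$ ($y{\left(G,b \right)} = -3 - \left(- \frac{21}{11} - G - b\right) = -3 + \left(\left(G + b\right) + \frac{21}{11}\right) = -3 + \left(\frac{21}{11} + G + b\right) = - \frac{12}{11} + G + b$)
$\left(x - 54\right) \left(212 + y{\left(O,11 \right)}\right) = \left(233 - 54\right) \left(212 - - \frac{1241}{143}\right) = 179 \left(212 + \frac{1241}{143}\right) = 179 \cdot \frac{31557}{143} = \frac{5648703}{143}$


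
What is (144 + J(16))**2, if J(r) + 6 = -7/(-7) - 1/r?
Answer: 4941729/256 ≈ 19304.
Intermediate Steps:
J(r) = -5 - 1/r (J(r) = -6 + (-7/(-7) - 1/r) = -6 + (-7*(-1/7) - 1/r) = -6 + (1 - 1/r) = -5 - 1/r)
(144 + J(16))**2 = (144 + (-5 - 1/16))**2 = (144 - 81/16)**2 = (2223/16)**2 = 4941729/256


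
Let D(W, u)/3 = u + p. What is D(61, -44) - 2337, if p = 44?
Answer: -2337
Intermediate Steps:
D(W, u) = 132 + 3*u (D(W, u) = 3*(u + 44) = 3*(44 + u) = 132 + 3*u)
D(61, -44) - 2337 = (132 + 3*(-44)) - 2337 = (132 - 132) - 2337 = 0 - 2337 = -2337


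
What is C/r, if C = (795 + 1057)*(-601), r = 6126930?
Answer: -556526/3063465 ≈ -0.18167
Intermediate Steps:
C = -1113052 (C = 1852*(-601) = -1113052)
C/r = -1113052/6126930 = -1113052*1/6126930 = -556526/3063465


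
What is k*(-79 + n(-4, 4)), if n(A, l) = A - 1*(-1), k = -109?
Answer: 8938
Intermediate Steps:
n(A, l) = 1 + A (n(A, l) = A + 1 = 1 + A)
k*(-79 + n(-4, 4)) = -109*(-79 + (1 - 4)) = -109*(-79 - 3) = -109*(-82) = 8938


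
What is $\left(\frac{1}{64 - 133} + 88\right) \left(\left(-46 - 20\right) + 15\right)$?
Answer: $- \frac{103207}{23} \approx -4487.3$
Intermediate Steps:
$\left(\frac{1}{64 - 133} + 88\right) \left(\left(-46 - 20\right) + 15\right) = \left(\frac{1}{-69} + 88\right) \left(-66 + 15\right) = \left(- \frac{1}{69} + 88\right) \left(-51\right) = \frac{6071}{69} \left(-51\right) = - \frac{103207}{23}$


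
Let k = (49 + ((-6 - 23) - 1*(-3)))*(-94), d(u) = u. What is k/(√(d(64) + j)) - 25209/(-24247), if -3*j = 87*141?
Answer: 25209/24247 + 94*I*√161/35 ≈ 1.0397 + 34.078*I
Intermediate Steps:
k = -2162 (k = (49 + (-29 + 3))*(-94) = (49 - 26)*(-94) = 23*(-94) = -2162)
j = -4089 (j = -29*141 = -⅓*12267 = -4089)
k/(√(d(64) + j)) - 25209/(-24247) = -2162/√(64 - 4089) - 25209/(-24247) = -2162*(-I*√161/805) - 25209*(-1/24247) = -2162*(-I*√161/805) + 25209/24247 = -(-94)*I*√161/35 + 25209/24247 = 94*I*√161/35 + 25209/24247 = 25209/24247 + 94*I*√161/35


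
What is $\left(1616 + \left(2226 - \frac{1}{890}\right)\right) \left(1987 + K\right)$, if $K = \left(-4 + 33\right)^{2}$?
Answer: $\frac{4835001906}{445} \approx 1.0865 \cdot 10^{7}$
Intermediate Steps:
$K = 841$ ($K = 29^{2} = 841$)
$\left(1616 + \left(2226 - \frac{1}{890}\right)\right) \left(1987 + K\right) = \left(1616 + \left(2226 - \frac{1}{890}\right)\right) \left(1987 + 841\right) = \left(1616 + \left(2226 - \frac{1}{890}\right)\right) 2828 = \left(1616 + \frac{1981139}{890}\right) 2828 = \frac{3419379}{890} \cdot 2828 = \frac{4835001906}{445}$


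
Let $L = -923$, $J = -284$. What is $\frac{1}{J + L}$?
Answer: $- \frac{1}{1207} \approx -0.0008285$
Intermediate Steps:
$\frac{1}{J + L} = \frac{1}{-284 - 923} = \frac{1}{-1207} = - \frac{1}{1207}$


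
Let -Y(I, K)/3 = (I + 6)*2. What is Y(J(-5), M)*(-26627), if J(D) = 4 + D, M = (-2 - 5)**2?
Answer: 798810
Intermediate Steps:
M = 49 (M = (-7)**2 = 49)
Y(I, K) = -36 - 6*I (Y(I, K) = -3*(I + 6)*2 = -3*(6 + I)*2 = -3*(12 + 2*I) = -36 - 6*I)
Y(J(-5), M)*(-26627) = (-36 - 6*(4 - 5))*(-26627) = (-36 - 6*(-1))*(-26627) = (-36 + 6)*(-26627) = -30*(-26627) = 798810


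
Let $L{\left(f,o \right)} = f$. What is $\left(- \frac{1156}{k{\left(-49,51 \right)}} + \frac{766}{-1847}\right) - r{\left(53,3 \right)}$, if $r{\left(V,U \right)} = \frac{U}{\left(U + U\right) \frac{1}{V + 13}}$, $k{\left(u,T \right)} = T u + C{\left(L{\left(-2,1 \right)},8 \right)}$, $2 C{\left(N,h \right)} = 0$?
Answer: $- \frac{8946803}{271509} \approx -32.952$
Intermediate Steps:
$C{\left(N,h \right)} = 0$ ($C{\left(N,h \right)} = \frac{1}{2} \cdot 0 = 0$)
$k{\left(u,T \right)} = T u$ ($k{\left(u,T \right)} = T u + 0 = T u$)
$r{\left(V,U \right)} = \frac{13}{2} + \frac{V}{2}$ ($r{\left(V,U \right)} = \frac{U}{2 U \frac{1}{13 + V}} = U \frac{13 + V}{2 U} = \frac{13}{2} + \frac{V}{2}$)
$\left(- \frac{1156}{k{\left(-49,51 \right)}} + \frac{766}{-1847}\right) - r{\left(53,3 \right)} = \left(- \frac{1156}{51 \left(-49\right)} + \frac{766}{-1847}\right) - \left(\frac{13}{2} + \frac{1}{2} \cdot 53\right) = \left(- \frac{1156}{-2499} + 766 \left(- \frac{1}{1847}\right)\right) - \left(\frac{13}{2} + \frac{53}{2}\right) = \left(\left(-1156\right) \left(- \frac{1}{2499}\right) - \frac{766}{1847}\right) - 33 = \left(\frac{68}{147} - \frac{766}{1847}\right) - 33 = \frac{12994}{271509} - 33 = - \frac{8946803}{271509}$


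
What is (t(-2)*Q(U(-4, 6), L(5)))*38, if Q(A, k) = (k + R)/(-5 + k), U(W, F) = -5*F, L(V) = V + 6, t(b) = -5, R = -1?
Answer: -950/3 ≈ -316.67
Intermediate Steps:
L(V) = 6 + V
Q(A, k) = (-1 + k)/(-5 + k) (Q(A, k) = (k - 1)/(-5 + k) = (-1 + k)/(-5 + k))
(t(-2)*Q(U(-4, 6), L(5)))*38 = -5*(-1 + (6 + 5))/(-5 + (6 + 5))*38 = -5*(-1 + 11)/(-5 + 11)*38 = -5*10/6*38 = -5*5/3*38 = -25/3*38 = -950/3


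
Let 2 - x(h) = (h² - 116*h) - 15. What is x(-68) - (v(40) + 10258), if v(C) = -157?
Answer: -22596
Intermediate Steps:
x(h) = 17 - h² + 116*h (x(h) = 2 - ((h² - 116*h) - 15) = 2 - (-15 + h² - 116*h) = 2 + (15 - h² + 116*h) = 17 - h² + 116*h)
x(-68) - (v(40) + 10258) = (17 - 1*(-68)² + 116*(-68)) - (-157 + 10258) = (17 - 1*4624 - 7888) - 1*10101 = (17 - 4624 - 7888) - 10101 = -12495 - 10101 = -22596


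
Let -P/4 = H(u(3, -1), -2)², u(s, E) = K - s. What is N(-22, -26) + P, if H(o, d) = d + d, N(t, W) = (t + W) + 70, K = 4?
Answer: -42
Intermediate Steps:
u(s, E) = 4 - s
N(t, W) = 70 + W + t (N(t, W) = (W + t) + 70 = 70 + W + t)
H(o, d) = 2*d
P = -64 (P = -4*(2*(-2))² = -4*(-4)² = -4*16 = -64)
N(-22, -26) + P = (70 - 26 - 22) - 64 = 22 - 64 = -42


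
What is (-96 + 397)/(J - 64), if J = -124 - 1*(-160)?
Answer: -43/4 ≈ -10.750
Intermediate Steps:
J = 36 (J = -124 + 160 = 36)
(-96 + 397)/(J - 64) = (-96 + 397)/(36 - 64) = 301/(-28) = 301*(-1/28) = -43/4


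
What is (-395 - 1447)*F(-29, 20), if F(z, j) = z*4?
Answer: 213672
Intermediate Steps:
F(z, j) = 4*z
(-395 - 1447)*F(-29, 20) = (-395 - 1447)*(4*(-29)) = -1842*(-116) = 213672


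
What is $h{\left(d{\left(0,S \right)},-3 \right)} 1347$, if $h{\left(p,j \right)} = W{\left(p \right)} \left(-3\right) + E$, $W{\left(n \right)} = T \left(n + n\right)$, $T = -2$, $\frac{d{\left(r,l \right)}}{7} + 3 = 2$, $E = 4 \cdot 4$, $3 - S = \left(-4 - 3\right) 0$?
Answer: $-91596$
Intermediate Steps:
$S = 3$ ($S = 3 - \left(-4 - 3\right) 0 = 3 - \left(-7\right) 0 = 3 - 0 = 3 + 0 = 3$)
$E = 16$
$d{\left(r,l \right)} = -7$ ($d{\left(r,l \right)} = -21 + 7 \cdot 2 = -21 + 14 = -7$)
$W{\left(n \right)} = - 4 n$ ($W{\left(n \right)} = - 2 \left(n + n\right) = - 2 \cdot 2 n = - 4 n$)
$h{\left(p,j \right)} = 16 + 12 p$ ($h{\left(p,j \right)} = - 4 p \left(-3\right) + 16 = 12 p + 16 = 16 + 12 p$)
$h{\left(d{\left(0,S \right)},-3 \right)} 1347 = \left(16 + 12 \left(-7\right)\right) 1347 = \left(16 - 84\right) 1347 = \left(-68\right) 1347 = -91596$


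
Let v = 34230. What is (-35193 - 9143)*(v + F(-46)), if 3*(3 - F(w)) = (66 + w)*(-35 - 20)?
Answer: -4602032464/3 ≈ -1.5340e+9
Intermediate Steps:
F(w) = 1213 + 55*w/3 (F(w) = 3 - (66 + w)*(-35 - 20)/3 = 3 - (66 + w)*(-55)/3 = 3 - (-3630 - 55*w)/3 = 3 + (1210 + 55*w/3) = 1213 + 55*w/3)
(-35193 - 9143)*(v + F(-46)) = (-35193 - 9143)*(34230 + (1213 + (55/3)*(-46))) = -44336*(34230 + (1213 - 2530/3)) = -44336*(34230 + 1109/3) = -44336*103799/3 = -4602032464/3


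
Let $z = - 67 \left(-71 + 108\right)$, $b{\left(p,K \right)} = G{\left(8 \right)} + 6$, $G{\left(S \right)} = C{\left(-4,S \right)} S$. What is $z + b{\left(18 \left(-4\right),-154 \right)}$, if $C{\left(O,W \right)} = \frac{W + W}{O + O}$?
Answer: $-2489$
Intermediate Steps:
$C{\left(O,W \right)} = \frac{W}{O}$ ($C{\left(O,W \right)} = \frac{2 W}{2 O} = 2 W \frac{1}{2 O} = \frac{W}{O}$)
$G{\left(S \right)} = - \frac{S^{2}}{4}$ ($G{\left(S \right)} = \frac{S}{-4} S = S \left(- \frac{1}{4}\right) S = - \frac{S}{4} S = - \frac{S^{2}}{4}$)
$b{\left(p,K \right)} = -10$ ($b{\left(p,K \right)} = - \frac{8^{2}}{4} + 6 = \left(- \frac{1}{4}\right) 64 + 6 = -16 + 6 = -10$)
$z = -2479$ ($z = \left(-67\right) 37 = -2479$)
$z + b{\left(18 \left(-4\right),-154 \right)} = -2479 - 10 = -2489$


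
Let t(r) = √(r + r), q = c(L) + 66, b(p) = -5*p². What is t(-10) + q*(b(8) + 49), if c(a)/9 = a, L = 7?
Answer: -34959 + 2*I*√5 ≈ -34959.0 + 4.4721*I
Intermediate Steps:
c(a) = 9*a
q = 129 (q = 9*7 + 66 = 63 + 66 = 129)
t(r) = √2*√r (t(r) = √(2*r) = √2*√r)
t(-10) + q*(b(8) + 49) = √2*√(-10) + 129*(-5*8² + 49) = √2*(I*√10) + 129*(-5*64 + 49) = 2*I*√5 + 129*(-320 + 49) = 2*I*√5 + 129*(-271) = 2*I*√5 - 34959 = -34959 + 2*I*√5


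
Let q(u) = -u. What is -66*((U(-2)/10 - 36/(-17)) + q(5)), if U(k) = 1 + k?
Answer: 16731/85 ≈ 196.84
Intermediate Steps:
-66*((U(-2)/10 - 36/(-17)) + q(5)) = -66*(((1 - 2)/10 - 36/(-17)) - 1*5) = -66*((-1*1/10 - 36*(-1/17)) - 5) = -66*((-1/10 + 36/17) - 5) = -66*(343/170 - 5) = -66*(-507/170) = 16731/85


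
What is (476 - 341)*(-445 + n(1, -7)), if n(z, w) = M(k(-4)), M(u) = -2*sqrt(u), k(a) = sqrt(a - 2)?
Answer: -60075 - 270*6**(1/4)*sqrt(I) ≈ -60374.0 - 298.8*I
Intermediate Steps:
k(a) = sqrt(-2 + a)
n(z, w) = -2*6**(1/4)*sqrt(I) (n(z, w) = -2*(-2 - 4)**(1/4) = -2*(-6)**(1/4) = -2*6**(1/4)*sqrt(I))
(476 - 341)*(-445 + n(1, -7)) = (476 - 341)*(-445 - 2*6**(1/4)*sqrt(I)) = 135*(-445 - 2*6**(1/4)*sqrt(I)) = -60075 - 270*6**(1/4)*sqrt(I)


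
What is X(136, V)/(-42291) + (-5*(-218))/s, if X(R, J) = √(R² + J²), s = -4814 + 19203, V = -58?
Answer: 1090/14389 - 2*√5465/42291 ≈ 0.072256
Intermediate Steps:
s = 14389
X(R, J) = √(J² + R²)
X(136, V)/(-42291) + (-5*(-218))/s = √((-58)² + 136²)/(-42291) - 5*(-218)/14389 = √(3364 + 18496)*(-1/42291) + 1090*(1/14389) = √21860*(-1/42291) + 1090/14389 = (2*√5465)*(-1/42291) + 1090/14389 = -2*√5465/42291 + 1090/14389 = 1090/14389 - 2*√5465/42291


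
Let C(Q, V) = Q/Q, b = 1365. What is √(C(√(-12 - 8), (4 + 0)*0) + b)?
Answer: √1366 ≈ 36.959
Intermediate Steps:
C(Q, V) = 1
√(C(√(-12 - 8), (4 + 0)*0) + b) = √(1 + 1365) = √1366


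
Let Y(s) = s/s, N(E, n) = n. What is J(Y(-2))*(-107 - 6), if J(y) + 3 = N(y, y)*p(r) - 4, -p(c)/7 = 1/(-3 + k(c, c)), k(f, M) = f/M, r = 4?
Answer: 791/2 ≈ 395.50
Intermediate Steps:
p(c) = 7/2 (p(c) = -7/(-3 + c/c) = -7/(-3 + 1) = -7/(-2) = -7*(-½) = 7/2)
Y(s) = 1
J(y) = -7 + 7*y/2 (J(y) = -3 + (y*(7/2) - 4) = -3 + (7*y/2 - 4) = -3 + (-4 + 7*y/2) = -7 + 7*y/2)
J(Y(-2))*(-107 - 6) = (-7 + (7/2)*1)*(-107 - 6) = (-7 + 7/2)*(-113) = -7/2*(-113) = 791/2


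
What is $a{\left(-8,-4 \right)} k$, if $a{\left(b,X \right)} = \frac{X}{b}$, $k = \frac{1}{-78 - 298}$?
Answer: $- \frac{1}{752} \approx -0.0013298$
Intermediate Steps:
$k = - \frac{1}{376}$ ($k = \frac{1}{-376} = - \frac{1}{376} \approx -0.0026596$)
$a{\left(-8,-4 \right)} k = - \frac{4}{-8} \left(- \frac{1}{376}\right) = \left(-4\right) \left(- \frac{1}{8}\right) \left(- \frac{1}{376}\right) = \frac{1}{2} \left(- \frac{1}{376}\right) = - \frac{1}{752}$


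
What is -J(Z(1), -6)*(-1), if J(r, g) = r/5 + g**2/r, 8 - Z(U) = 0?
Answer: 61/10 ≈ 6.1000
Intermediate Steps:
Z(U) = 8 (Z(U) = 8 - 1*0 = 8 + 0 = 8)
J(r, g) = r/5 + g**2/r (J(r, g) = r*(1/5) + g**2/r = r/5 + g**2/r)
-J(Z(1), -6)*(-1) = -((1/5)*8 + (-6)**2/8)*(-1) = -(8/5 + 36*(1/8))*(-1) = -(8/5 + 9/2)*(-1) = -1*61/10*(-1) = -61/10*(-1) = 61/10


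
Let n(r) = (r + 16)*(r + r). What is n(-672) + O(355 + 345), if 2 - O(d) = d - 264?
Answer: 881230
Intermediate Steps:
n(r) = 2*r*(16 + r) (n(r) = (16 + r)*(2*r) = 2*r*(16 + r))
O(d) = 266 - d (O(d) = 2 - (d - 264) = 2 - (-264 + d) = 2 + (264 - d) = 266 - d)
n(-672) + O(355 + 345) = 2*(-672)*(16 - 672) + (266 - (355 + 345)) = 2*(-672)*(-656) + (266 - 1*700) = 881664 + (266 - 700) = 881664 - 434 = 881230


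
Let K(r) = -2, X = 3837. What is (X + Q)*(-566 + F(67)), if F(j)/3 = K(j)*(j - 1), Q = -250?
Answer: -3450694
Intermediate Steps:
F(j) = 6 - 6*j (F(j) = 3*(-2*(j - 1)) = 3*(-2*(-1 + j)) = 3*(2 - 2*j) = 6 - 6*j)
(X + Q)*(-566 + F(67)) = (3837 - 250)*(-566 + (6 - 6*67)) = 3587*(-566 + (6 - 402)) = 3587*(-566 - 396) = 3587*(-962) = -3450694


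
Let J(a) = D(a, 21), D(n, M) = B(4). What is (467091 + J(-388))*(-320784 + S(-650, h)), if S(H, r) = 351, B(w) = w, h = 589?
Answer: -149672652135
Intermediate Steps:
D(n, M) = 4
J(a) = 4
(467091 + J(-388))*(-320784 + S(-650, h)) = (467091 + 4)*(-320784 + 351) = 467095*(-320433) = -149672652135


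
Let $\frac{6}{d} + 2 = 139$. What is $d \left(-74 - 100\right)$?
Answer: $- \frac{1044}{137} \approx -7.6204$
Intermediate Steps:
$d = \frac{6}{137}$ ($d = \frac{6}{-2 + 139} = \frac{6}{137} \approx 0.043796$)
$d \left(-74 - 100\right) = \frac{6 \left(-74 - 100\right)}{137} = \frac{6}{137} \left(-174\right) = - \frac{1044}{137}$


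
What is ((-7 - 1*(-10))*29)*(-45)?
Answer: -3915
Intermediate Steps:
((-7 - 1*(-10))*29)*(-45) = ((-7 + 10)*29)*(-45) = (3*29)*(-45) = 87*(-45) = -3915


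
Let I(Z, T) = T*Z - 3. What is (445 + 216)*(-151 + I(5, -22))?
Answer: -174504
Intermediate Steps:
I(Z, T) = -3 + T*Z
(445 + 216)*(-151 + I(5, -22)) = (445 + 216)*(-151 + (-3 - 22*5)) = 661*(-151 + (-3 - 110)) = 661*(-151 - 113) = 661*(-264) = -174504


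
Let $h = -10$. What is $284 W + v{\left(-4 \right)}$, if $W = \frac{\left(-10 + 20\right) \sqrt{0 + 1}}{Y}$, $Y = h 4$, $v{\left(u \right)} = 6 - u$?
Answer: $-61$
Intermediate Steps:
$Y = -40$ ($Y = \left(-10\right) 4 = -40$)
$W = - \frac{1}{4}$ ($W = \frac{\left(-10 + 20\right) \sqrt{0 + 1}}{-40} = 10 \sqrt{1} \left(- \frac{1}{40}\right) = 10 \cdot 1 \left(- \frac{1}{40}\right) = 10 \left(- \frac{1}{40}\right) = - \frac{1}{4} \approx -0.25$)
$284 W + v{\left(-4 \right)} = 284 \left(- \frac{1}{4}\right) + \left(6 - -4\right) = -71 + \left(6 + 4\right) = -71 + 10 = -61$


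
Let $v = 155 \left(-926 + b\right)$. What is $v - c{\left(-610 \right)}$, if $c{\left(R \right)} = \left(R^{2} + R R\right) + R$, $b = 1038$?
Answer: $-726230$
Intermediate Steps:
$c{\left(R \right)} = R + 2 R^{2}$ ($c{\left(R \right)} = \left(R^{2} + R^{2}\right) + R = 2 R^{2} + R = R + 2 R^{2}$)
$v = 17360$ ($v = 155 \left(-926 + 1038\right) = 155 \cdot 112 = 17360$)
$v - c{\left(-610 \right)} = 17360 - - 610 \left(1 + 2 \left(-610\right)\right) = 17360 - - 610 \left(1 - 1220\right) = 17360 - \left(-610\right) \left(-1219\right) = 17360 - 743590 = -726230$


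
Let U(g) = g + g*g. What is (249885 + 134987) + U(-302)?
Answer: 475774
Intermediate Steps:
U(g) = g + g**2
(249885 + 134987) + U(-302) = (249885 + 134987) - 302*(1 - 302) = 384872 - 302*(-301) = 384872 + 90902 = 475774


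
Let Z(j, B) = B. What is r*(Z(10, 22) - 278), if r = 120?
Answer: -30720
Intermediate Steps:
r*(Z(10, 22) - 278) = 120*(22 - 278) = 120*(-256) = -30720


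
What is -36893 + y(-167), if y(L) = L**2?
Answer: -9004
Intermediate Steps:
-36893 + y(-167) = -36893 + (-167)**2 = -36893 + 27889 = -9004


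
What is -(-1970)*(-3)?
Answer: -5910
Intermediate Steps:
-(-1970)*(-3) = -394*15 = -5910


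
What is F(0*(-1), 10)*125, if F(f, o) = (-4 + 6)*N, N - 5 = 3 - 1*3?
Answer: 1250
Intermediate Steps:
N = 5 (N = 5 + (3 - 1*3) = 5 + (3 - 3) = 5 + 0 = 5)
F(f, o) = 10 (F(f, o) = (-4 + 6)*5 = 2*5 = 10)
F(0*(-1), 10)*125 = 10*125 = 1250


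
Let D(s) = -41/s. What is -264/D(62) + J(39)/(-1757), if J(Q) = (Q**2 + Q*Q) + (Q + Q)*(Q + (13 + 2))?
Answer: 28461162/72037 ≈ 395.09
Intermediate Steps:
J(Q) = 2*Q**2 + 2*Q*(15 + Q) (J(Q) = (Q**2 + Q**2) + (2*Q)*(Q + 15) = 2*Q**2 + (2*Q)*(15 + Q) = 2*Q**2 + 2*Q*(15 + Q))
-264/D(62) + J(39)/(-1757) = -264/((-41/62)) + (2*39*(15 + 2*39))/(-1757) = -264/((-41*1/62)) + (2*39*(15 + 78))*(-1/1757) = -264/(-41/62) + (2*39*93)*(-1/1757) = -264*(-62/41) + 7254*(-1/1757) = 16368/41 - 7254/1757 = 28461162/72037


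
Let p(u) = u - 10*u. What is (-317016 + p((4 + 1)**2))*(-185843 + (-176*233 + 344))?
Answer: 71857307187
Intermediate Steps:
p(u) = -9*u
(-317016 + p((4 + 1)**2))*(-185843 + (-176*233 + 344)) = (-317016 - 9*(4 + 1)**2)*(-185843 + (-176*233 + 344)) = (-317016 - 9*5**2)*(-185843 + (-41008 + 344)) = (-317016 - 9*25)*(-185843 - 40664) = (-317016 - 225)*(-226507) = -317241*(-226507) = 71857307187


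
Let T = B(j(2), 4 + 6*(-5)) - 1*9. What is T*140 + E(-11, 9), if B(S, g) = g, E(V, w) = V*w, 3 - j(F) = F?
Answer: -4999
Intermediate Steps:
j(F) = 3 - F
T = -35 (T = (4 + 6*(-5)) - 1*9 = (4 - 30) - 9 = -26 - 9 = -35)
T*140 + E(-11, 9) = -35*140 - 11*9 = -4900 - 99 = -4999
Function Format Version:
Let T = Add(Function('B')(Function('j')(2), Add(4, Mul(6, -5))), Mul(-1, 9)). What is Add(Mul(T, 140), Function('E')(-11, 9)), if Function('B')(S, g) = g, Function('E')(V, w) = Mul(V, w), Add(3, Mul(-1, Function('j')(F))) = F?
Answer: -4999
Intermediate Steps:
Function('j')(F) = Add(3, Mul(-1, F))
T = -35 (T = Add(Add(4, Mul(6, -5)), Mul(-1, 9)) = Add(Add(4, -30), -9) = Add(-26, -9) = -35)
Add(Mul(T, 140), Function('E')(-11, 9)) = Add(Mul(-35, 140), Mul(-11, 9)) = Add(-4900, -99) = -4999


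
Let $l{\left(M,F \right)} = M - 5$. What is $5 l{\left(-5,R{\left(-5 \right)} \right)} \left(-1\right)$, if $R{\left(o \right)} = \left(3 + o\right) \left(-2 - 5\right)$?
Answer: $50$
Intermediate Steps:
$R{\left(o \right)} = -21 - 7 o$ ($R{\left(o \right)} = \left(3 + o\right) \left(-7\right) = -21 - 7 o$)
$l{\left(M,F \right)} = -5 + M$ ($l{\left(M,F \right)} = M - 5 = -5 + M$)
$5 l{\left(-5,R{\left(-5 \right)} \right)} \left(-1\right) = 5 \left(-5 - 5\right) \left(-1\right) = 5 \left(-10\right) \left(-1\right) = \left(-50\right) \left(-1\right) = 50$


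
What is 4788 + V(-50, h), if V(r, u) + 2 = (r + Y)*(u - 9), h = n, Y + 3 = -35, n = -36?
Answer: 8746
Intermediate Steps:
Y = -38 (Y = -3 - 35 = -38)
h = -36
V(r, u) = -2 + (-38 + r)*(-9 + u) (V(r, u) = -2 + (r - 38)*(u - 9) = -2 + (-38 + r)*(-9 + u))
4788 + V(-50, h) = 4788 + (340 - 38*(-36) - 9*(-50) - 50*(-36)) = 4788 + (340 + 1368 + 450 + 1800) = 4788 + 3958 = 8746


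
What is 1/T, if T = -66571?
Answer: -1/66571 ≈ -1.5022e-5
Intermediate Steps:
1/T = 1/(-66571) = -1/66571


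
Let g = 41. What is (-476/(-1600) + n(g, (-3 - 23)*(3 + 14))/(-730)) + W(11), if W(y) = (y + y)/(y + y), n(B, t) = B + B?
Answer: 34607/29200 ≈ 1.1852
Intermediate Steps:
n(B, t) = 2*B
W(y) = 1 (W(y) = (2*y)/((2*y)) = (2*y)*(1/(2*y)) = 1)
(-476/(-1600) + n(g, (-3 - 23)*(3 + 14))/(-730)) + W(11) = (-476/(-1600) + (2*41)/(-730)) + 1 = (-476*(-1/1600) + 82*(-1/730)) + 1 = (119/400 - 41/365) + 1 = 5407/29200 + 1 = 34607/29200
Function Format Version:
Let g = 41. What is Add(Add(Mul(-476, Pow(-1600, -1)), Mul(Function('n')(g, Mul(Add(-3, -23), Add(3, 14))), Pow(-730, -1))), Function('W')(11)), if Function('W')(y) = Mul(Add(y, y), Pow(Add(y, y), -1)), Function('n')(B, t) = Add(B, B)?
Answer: Rational(34607, 29200) ≈ 1.1852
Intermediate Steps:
Function('n')(B, t) = Mul(2, B)
Function('W')(y) = 1 (Function('W')(y) = Mul(Mul(2, y), Pow(Mul(2, y), -1)) = Mul(Mul(2, y), Mul(Rational(1, 2), Pow(y, -1))) = 1)
Add(Add(Mul(-476, Pow(-1600, -1)), Mul(Function('n')(g, Mul(Add(-3, -23), Add(3, 14))), Pow(-730, -1))), Function('W')(11)) = Add(Add(Mul(-476, Pow(-1600, -1)), Mul(Mul(2, 41), Pow(-730, -1))), 1) = Add(Add(Mul(-476, Rational(-1, 1600)), Mul(82, Rational(-1, 730))), 1) = Add(Add(Rational(119, 400), Rational(-41, 365)), 1) = Add(Rational(5407, 29200), 1) = Rational(34607, 29200)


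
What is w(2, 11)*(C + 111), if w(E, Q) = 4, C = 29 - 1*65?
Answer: 300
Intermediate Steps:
C = -36 (C = 29 - 65 = -36)
w(2, 11)*(C + 111) = 4*(-36 + 111) = 4*75 = 300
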